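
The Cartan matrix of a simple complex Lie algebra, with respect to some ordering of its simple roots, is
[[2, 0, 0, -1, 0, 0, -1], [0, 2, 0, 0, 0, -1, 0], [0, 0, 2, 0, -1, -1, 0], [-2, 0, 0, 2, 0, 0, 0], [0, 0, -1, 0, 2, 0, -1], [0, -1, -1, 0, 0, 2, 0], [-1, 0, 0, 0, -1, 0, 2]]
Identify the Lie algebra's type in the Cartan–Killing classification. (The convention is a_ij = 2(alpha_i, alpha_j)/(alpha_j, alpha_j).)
C_7 (sp(14))

The matrix has rank 7 with 2's on the diagonal. Reading the off-diagonal entries as Dynkin edges (a single edge where a_ij = a_ji = -1; a double or triple edge where a_ij * a_ji = 2 or 3), the diagram is a chain of 7 nodes with a double edge at one end; the terminal node there is the unique long simple root (C_7). One simple-root ordering that puts it in standard form is (alpha_2, alpha_6, alpha_3, alpha_5, alpha_7, alpha_1, alpha_4). So the algebra is type C_7, i.e. sp(14).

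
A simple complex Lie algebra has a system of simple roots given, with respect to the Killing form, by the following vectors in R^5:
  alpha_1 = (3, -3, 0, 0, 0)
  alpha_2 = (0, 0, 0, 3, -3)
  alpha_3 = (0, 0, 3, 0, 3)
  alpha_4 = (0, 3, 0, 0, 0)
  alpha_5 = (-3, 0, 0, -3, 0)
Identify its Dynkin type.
type B_5

Compute the Cartan integers a_ij = 2(alpha_i, alpha_j)/(alpha_j, alpha_j); the resulting 5x5 Cartan matrix is
[[2, 0, 0, -2, -1], [0, 2, -1, 0, -1], [0, -1, 2, 0, 0], [-1, 0, 0, 2, 0], [-1, -1, 0, 0, 2]].
The roots have two lengths (squared-length ratio 2:1); the short ones are alpha_{4}. The associated Dynkin diagram is a chain of 5 nodes with a double edge at one end; the terminal node there is the unique short simple root (B_5), so the type is B_5 (the algebra so(11)).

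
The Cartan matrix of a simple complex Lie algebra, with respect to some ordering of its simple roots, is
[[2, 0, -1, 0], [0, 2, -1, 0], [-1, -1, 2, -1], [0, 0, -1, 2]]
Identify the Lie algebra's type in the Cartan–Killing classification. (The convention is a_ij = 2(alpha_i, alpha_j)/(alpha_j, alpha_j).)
The matrix has rank 4 with 2's on the diagonal. Reading the off-diagonal entries as Dynkin edges (a single edge where a_ij = a_ji = -1; a double or triple edge where a_ij * a_ji = 2 or 3), the diagram is a chain of 2 nodes with a fork of two nodes at one end (D_4). One simple-root ordering that puts it in standard form is (alpha_1, alpha_3, alpha_4, alpha_2). So the algebra is type D_4, i.e. so(8).

D4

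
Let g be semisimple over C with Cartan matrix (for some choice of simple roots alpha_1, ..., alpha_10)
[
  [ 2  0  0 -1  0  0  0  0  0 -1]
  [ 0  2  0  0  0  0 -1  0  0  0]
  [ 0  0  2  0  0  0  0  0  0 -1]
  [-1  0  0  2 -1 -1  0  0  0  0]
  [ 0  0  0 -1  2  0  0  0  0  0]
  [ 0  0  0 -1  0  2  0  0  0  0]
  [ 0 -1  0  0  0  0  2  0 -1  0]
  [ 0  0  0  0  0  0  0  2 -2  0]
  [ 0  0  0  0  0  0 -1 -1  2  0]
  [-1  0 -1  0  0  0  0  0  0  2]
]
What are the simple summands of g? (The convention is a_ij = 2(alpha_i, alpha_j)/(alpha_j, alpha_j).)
C_4 + D_6

The diagram associated to this matrix has two connected components: the simple roots {alpha_2, alpha_7, alpha_8, alpha_9} form a chain of 4 nodes with a double edge at one end; the terminal node there is the unique long simple root (C_4), and {alpha_1, alpha_3, alpha_4, alpha_5, alpha_6, alpha_10} form a chain of 4 nodes with a fork of two nodes at one end (D_6). A semisimple Lie algebra decomposes uniquely as the direct sum of simple ideals, one per connected component of its Dynkin diagram, so g ≅ C_4 ⊕ D_6 (dimension 36 + 66 = 102).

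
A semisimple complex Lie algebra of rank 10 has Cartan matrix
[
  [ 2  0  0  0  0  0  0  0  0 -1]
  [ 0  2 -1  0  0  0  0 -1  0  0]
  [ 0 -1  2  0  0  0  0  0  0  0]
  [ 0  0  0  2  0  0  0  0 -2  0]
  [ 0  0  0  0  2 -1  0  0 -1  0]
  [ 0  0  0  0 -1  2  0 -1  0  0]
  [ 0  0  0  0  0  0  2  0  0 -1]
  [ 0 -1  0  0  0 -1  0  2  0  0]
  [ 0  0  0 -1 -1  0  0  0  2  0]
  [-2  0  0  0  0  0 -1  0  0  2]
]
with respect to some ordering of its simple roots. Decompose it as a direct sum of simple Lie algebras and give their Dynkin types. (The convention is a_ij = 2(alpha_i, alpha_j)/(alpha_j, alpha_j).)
type B_3 + type C_7

The diagram associated to this matrix has two connected components: the simple roots {alpha_1, alpha_7, alpha_10} form a chain of 3 nodes with a double edge at one end; the terminal node there is the unique short simple root (B_3), and {alpha_2, alpha_3, alpha_4, alpha_5, alpha_6, alpha_8, alpha_9} form a chain of 7 nodes with a double edge at one end; the terminal node there is the unique long simple root (C_7). A semisimple Lie algebra decomposes uniquely as the direct sum of simple ideals, one per connected component of its Dynkin diagram, so g ≅ B_3 ⊕ C_7 (dimension 21 + 105 = 126).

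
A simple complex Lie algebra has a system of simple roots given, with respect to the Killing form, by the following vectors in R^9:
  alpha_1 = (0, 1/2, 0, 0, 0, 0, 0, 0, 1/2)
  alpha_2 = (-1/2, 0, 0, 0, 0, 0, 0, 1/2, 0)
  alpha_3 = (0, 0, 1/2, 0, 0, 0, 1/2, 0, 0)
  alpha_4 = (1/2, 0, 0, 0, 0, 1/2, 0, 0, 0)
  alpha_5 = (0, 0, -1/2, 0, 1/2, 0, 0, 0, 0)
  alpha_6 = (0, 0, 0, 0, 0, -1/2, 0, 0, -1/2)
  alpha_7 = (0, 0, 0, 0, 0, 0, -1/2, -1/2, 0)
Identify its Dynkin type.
Compute the Cartan integers a_ij = 2(alpha_i, alpha_j)/(alpha_j, alpha_j); the resulting 7x7 Cartan matrix is
[[2, 0, 0, 0, 0, -1, 0], [0, 2, 0, -1, 0, 0, -1], [0, 0, 2, 0, -1, 0, -1], [0, -1, 0, 2, 0, -1, 0], [0, 0, -1, 0, 2, 0, 0], [-1, 0, 0, -1, 0, 2, 0], [0, -1, -1, 0, 0, 0, 2]].
All simple roots have the same length, so the diagram is simply laced. The associated Dynkin diagram is a chain of 7 nodes with single edges (A_7), so the type is A_7 (the algebra sl(8)).

A_7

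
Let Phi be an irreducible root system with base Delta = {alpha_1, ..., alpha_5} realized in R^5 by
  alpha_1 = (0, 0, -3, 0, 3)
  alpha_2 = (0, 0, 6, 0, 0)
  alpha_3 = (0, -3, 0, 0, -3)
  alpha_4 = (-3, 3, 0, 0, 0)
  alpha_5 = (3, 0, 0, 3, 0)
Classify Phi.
C_5 (sp(10))

Compute the Cartan integers a_ij = 2(alpha_i, alpha_j)/(alpha_j, alpha_j); the resulting 5x5 Cartan matrix is
[[2, -1, -1, 0, 0], [-2, 2, 0, 0, 0], [-1, 0, 2, -1, 0], [0, 0, -1, 2, -1], [0, 0, 0, -1, 2]].
The roots have two lengths (squared-length ratio 2:1); the short ones are alpha_{1,3,4,5}. The associated Dynkin diagram is a chain of 5 nodes with a double edge at one end; the terminal node there is the unique long simple root (C_5), so the type is C_5 (the algebra sp(10)).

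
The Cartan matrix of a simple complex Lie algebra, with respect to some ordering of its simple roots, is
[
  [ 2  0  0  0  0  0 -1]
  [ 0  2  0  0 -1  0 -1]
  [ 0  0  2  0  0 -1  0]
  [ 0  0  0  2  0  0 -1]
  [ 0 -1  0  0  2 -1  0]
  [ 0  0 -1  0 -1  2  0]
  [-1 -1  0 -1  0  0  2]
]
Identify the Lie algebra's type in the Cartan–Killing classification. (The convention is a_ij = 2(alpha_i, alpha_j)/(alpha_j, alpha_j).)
The matrix has rank 7 with 2's on the diagonal. Reading the off-diagonal entries as Dynkin edges (a single edge where a_ij = a_ji = -1; a double or triple edge where a_ij * a_ji = 2 or 3), the diagram is a chain of 5 nodes with a fork of two nodes at one end (D_7). One simple-root ordering that puts it in standard form is (alpha_3, alpha_6, alpha_5, alpha_2, alpha_7, alpha_1, alpha_4). So the algebra is type D_7, i.e. so(14).

type D_7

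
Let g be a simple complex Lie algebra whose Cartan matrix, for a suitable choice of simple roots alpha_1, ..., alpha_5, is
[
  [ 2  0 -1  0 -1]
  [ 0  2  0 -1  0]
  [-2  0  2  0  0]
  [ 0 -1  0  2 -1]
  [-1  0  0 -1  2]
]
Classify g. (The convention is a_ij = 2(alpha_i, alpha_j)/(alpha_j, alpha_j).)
The matrix has rank 5 with 2's on the diagonal. Reading the off-diagonal entries as Dynkin edges (a single edge where a_ij = a_ji = -1; a double or triple edge where a_ij * a_ji = 2 or 3), the diagram is a chain of 5 nodes with a double edge at one end; the terminal node there is the unique long simple root (C_5). One simple-root ordering that puts it in standard form is (alpha_2, alpha_4, alpha_5, alpha_1, alpha_3). So the algebra is type C_5, i.e. sp(10).

C_5 (sp(10))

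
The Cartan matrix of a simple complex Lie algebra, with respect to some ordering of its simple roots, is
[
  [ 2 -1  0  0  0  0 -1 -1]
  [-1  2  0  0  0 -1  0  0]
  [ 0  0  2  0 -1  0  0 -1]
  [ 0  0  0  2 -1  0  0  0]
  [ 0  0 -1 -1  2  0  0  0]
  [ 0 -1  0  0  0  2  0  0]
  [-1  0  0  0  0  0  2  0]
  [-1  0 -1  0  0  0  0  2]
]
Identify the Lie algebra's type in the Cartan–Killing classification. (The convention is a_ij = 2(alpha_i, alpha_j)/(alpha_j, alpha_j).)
E8

The matrix has rank 8 with 2's on the diagonal. Reading the off-diagonal entries as Dynkin edges (a single edge where a_ij = a_ji = -1; a double or triple edge where a_ij * a_ji = 2 or 3), the diagram is a chain of 7 nodes with one extra node attached to the third node from one end (E_8). One simple-root ordering that puts it in standard form is (alpha_6, alpha_7, alpha_2, alpha_1, alpha_8, alpha_3, alpha_5, alpha_4). So the algebra is type E_8.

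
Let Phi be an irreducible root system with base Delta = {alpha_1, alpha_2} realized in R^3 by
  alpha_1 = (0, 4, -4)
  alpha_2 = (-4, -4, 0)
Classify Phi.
A2

Compute the Cartan integers a_ij = 2(alpha_i, alpha_j)/(alpha_j, alpha_j); the resulting 2x2 Cartan matrix is
[[2, -1], [-1, 2]].
All simple roots have the same length, so the diagram is simply laced. The associated Dynkin diagram is a chain of 2 nodes with single edges (A_2), so the type is A_2 (the algebra sl(3)).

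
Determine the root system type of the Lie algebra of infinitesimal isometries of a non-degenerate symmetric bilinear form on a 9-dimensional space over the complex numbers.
B4

This is so(9) with 9 odd, which has dimension 9(9-1)/2 = 36 and rank (9-1)/2 = 4. In the classification of classical Lie algebras, the orthogonal algebra so(2n+1) in an odd number of variables has type B_n; here n = 4, so the Dynkin diagram is a chain of 4 nodes with a double edge at one end; the terminal node there is the unique short simple root (B_4). Hence the type is B_4.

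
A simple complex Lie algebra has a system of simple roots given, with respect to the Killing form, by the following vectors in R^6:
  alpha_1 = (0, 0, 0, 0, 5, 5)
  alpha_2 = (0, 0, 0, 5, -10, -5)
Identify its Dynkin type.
G_2

Compute the Cartan integers a_ij = 2(alpha_i, alpha_j)/(alpha_j, alpha_j); the resulting 2x2 Cartan matrix is
[[2, -1], [-3, 2]].
The roots have two lengths (squared-length ratio 3:1); the short ones are alpha_{1}. The associated Dynkin diagram is two nodes joined by a triple edge (G_2), so the type is G_2.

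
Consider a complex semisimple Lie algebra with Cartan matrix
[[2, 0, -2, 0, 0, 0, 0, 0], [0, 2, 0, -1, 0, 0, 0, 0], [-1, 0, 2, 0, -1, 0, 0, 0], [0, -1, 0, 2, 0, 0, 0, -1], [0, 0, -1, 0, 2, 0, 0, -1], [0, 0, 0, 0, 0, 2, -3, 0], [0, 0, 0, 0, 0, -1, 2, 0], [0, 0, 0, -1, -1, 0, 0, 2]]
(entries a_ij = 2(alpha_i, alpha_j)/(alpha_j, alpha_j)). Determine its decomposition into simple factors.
The diagram associated to this matrix has two connected components: the simple roots {alpha_1, alpha_2, alpha_3, alpha_4, alpha_5, alpha_8} form a chain of 6 nodes with a double edge at one end; the terminal node there is the unique long simple root (C_6), and {alpha_6, alpha_7} form two nodes joined by a triple edge (G_2). A semisimple Lie algebra decomposes uniquely as the direct sum of simple ideals, one per connected component of its Dynkin diagram, so g ≅ C_6 ⊕ G_2 (dimension 78 + 14 = 92).

C6 + G2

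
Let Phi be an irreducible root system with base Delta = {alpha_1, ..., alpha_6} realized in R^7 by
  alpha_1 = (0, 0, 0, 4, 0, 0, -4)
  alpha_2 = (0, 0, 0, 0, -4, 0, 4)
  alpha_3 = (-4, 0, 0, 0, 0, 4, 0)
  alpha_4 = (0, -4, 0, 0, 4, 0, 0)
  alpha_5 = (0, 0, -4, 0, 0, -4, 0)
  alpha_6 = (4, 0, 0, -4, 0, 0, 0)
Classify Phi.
Compute the Cartan integers a_ij = 2(alpha_i, alpha_j)/(alpha_j, alpha_j); the resulting 6x6 Cartan matrix is
[[2, -1, 0, 0, 0, -1], [-1, 2, 0, -1, 0, 0], [0, 0, 2, 0, -1, -1], [0, -1, 0, 2, 0, 0], [0, 0, -1, 0, 2, 0], [-1, 0, -1, 0, 0, 2]].
All simple roots have the same length, so the diagram is simply laced. The associated Dynkin diagram is a chain of 6 nodes with single edges (A_6), so the type is A_6 (the algebra sl(7)).

type A_6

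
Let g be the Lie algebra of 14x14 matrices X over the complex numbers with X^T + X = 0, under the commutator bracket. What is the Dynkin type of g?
This is so(14) with 14 even, which has dimension 14(14-1)/2 = 91 and rank 14/2 = 7. In the classification of classical Lie algebras, the orthogonal algebra so(2n) in an even number of variables has type D_n; here n = 7, so the Dynkin diagram is a chain of 5 nodes with a fork of two nodes at one end (D_7). Hence the type is D_7.

type D_7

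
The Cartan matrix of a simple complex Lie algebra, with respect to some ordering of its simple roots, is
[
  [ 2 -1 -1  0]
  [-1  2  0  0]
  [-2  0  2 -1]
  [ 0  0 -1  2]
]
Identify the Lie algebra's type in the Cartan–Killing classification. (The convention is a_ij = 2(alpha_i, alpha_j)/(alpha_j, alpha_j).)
F_4

The matrix has rank 4 with 2's on the diagonal. Reading the off-diagonal entries as Dynkin edges (a single edge where a_ij = a_ji = -1; a double or triple edge where a_ij * a_ji = 2 or 3), the diagram is a chain of 4 nodes with a double edge between the middle two (F_4). One simple-root ordering that puts it in standard form is (alpha_4, alpha_3, alpha_1, alpha_2). So the algebra is type F_4.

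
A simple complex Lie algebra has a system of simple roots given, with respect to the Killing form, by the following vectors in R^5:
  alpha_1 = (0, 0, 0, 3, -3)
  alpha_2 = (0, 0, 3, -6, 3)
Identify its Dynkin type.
Compute the Cartan integers a_ij = 2(alpha_i, alpha_j)/(alpha_j, alpha_j); the resulting 2x2 Cartan matrix is
[[2, -1], [-3, 2]].
The roots have two lengths (squared-length ratio 3:1); the short ones are alpha_{1}. The associated Dynkin diagram is two nodes joined by a triple edge (G_2), so the type is G_2.

G_2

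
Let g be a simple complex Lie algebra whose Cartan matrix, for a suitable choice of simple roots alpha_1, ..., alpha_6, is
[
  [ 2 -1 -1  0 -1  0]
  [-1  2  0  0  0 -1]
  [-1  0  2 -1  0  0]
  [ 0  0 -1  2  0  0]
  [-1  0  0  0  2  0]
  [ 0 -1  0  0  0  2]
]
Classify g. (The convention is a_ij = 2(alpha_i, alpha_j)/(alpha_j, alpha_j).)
E_6

The matrix has rank 6 with 2's on the diagonal. Reading the off-diagonal entries as Dynkin edges (a single edge where a_ij = a_ji = -1; a double or triple edge where a_ij * a_ji = 2 or 3), the diagram is a chain of 5 nodes with one extra node attached to the third node from one end (E_6). One simple-root ordering that puts it in standard form is (alpha_4, alpha_5, alpha_3, alpha_1, alpha_2, alpha_6). So the algebra is type E_6.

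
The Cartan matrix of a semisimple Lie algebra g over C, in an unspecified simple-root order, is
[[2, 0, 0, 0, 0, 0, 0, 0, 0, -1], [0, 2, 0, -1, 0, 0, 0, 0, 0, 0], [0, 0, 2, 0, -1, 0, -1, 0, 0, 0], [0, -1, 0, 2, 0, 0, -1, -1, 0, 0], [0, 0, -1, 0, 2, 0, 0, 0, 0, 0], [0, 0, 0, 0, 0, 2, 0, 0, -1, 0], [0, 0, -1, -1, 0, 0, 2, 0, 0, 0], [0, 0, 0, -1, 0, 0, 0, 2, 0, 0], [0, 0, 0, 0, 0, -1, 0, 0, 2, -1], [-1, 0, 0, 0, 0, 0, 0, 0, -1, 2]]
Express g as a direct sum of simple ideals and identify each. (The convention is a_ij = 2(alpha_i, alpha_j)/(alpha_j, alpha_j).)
type A_4 + type D_6

The diagram associated to this matrix has two connected components: the simple roots {alpha_1, alpha_6, alpha_9, alpha_10} form a chain of 4 nodes with single edges (A_4), and {alpha_2, alpha_3, alpha_4, alpha_5, alpha_7, alpha_8} form a chain of 4 nodes with a fork of two nodes at one end (D_6). A semisimple Lie algebra decomposes uniquely as the direct sum of simple ideals, one per connected component of its Dynkin diagram, so g ≅ A_4 ⊕ D_6 (dimension 24 + 66 = 90).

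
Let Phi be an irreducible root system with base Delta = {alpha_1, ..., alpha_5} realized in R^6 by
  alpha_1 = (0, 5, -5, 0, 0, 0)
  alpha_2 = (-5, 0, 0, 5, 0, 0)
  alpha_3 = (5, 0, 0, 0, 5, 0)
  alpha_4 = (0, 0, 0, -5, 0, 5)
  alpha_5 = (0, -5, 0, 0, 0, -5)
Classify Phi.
A_5 (sl(6))

Compute the Cartan integers a_ij = 2(alpha_i, alpha_j)/(alpha_j, alpha_j); the resulting 5x5 Cartan matrix is
[[2, 0, 0, 0, -1], [0, 2, -1, -1, 0], [0, -1, 2, 0, 0], [0, -1, 0, 2, -1], [-1, 0, 0, -1, 2]].
All simple roots have the same length, so the diagram is simply laced. The associated Dynkin diagram is a chain of 5 nodes with single edges (A_5), so the type is A_5 (the algebra sl(6)).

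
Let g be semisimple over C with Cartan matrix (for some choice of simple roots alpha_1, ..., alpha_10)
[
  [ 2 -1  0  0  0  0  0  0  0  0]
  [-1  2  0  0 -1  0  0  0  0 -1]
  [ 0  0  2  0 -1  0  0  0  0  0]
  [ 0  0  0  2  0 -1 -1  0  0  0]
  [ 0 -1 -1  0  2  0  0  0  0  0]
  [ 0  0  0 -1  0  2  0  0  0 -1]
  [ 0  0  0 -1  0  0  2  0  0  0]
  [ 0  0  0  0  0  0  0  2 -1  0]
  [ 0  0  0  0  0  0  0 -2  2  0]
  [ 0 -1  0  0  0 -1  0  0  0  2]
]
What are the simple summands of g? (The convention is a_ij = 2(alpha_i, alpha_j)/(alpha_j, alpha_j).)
B_2 (so(5)) + E_8

The diagram associated to this matrix has two connected components: the simple roots {alpha_8, alpha_9} form a chain of 2 nodes with a double edge at one end; the terminal node there is the unique short simple root (B_2), and {alpha_1, alpha_2, alpha_3, alpha_4, alpha_5, alpha_6, alpha_7, alpha_10} form a chain of 7 nodes with one extra node attached to the third node from one end (E_8). A semisimple Lie algebra decomposes uniquely as the direct sum of simple ideals, one per connected component of its Dynkin diagram, so g ≅ B_2 ⊕ E_8 (dimension 10 + 248 = 258).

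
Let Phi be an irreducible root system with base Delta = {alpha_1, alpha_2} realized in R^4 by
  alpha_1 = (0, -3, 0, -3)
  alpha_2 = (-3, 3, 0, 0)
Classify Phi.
Compute the Cartan integers a_ij = 2(alpha_i, alpha_j)/(alpha_j, alpha_j); the resulting 2x2 Cartan matrix is
[[2, -1], [-1, 2]].
All simple roots have the same length, so the diagram is simply laced. The associated Dynkin diagram is a chain of 2 nodes with single edges (A_2), so the type is A_2 (the algebra sl(3)).

type A_2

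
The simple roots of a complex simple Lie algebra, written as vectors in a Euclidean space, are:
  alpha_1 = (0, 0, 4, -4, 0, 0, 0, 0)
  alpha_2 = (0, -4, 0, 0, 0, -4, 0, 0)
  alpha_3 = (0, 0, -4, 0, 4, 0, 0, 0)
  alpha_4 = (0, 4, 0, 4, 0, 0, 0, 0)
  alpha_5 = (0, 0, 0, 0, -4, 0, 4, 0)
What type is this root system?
A_5 (sl(6))

Compute the Cartan integers a_ij = 2(alpha_i, alpha_j)/(alpha_j, alpha_j); the resulting 5x5 Cartan matrix is
[[2, 0, -1, -1, 0], [0, 2, 0, -1, 0], [-1, 0, 2, 0, -1], [-1, -1, 0, 2, 0], [0, 0, -1, 0, 2]].
All simple roots have the same length, so the diagram is simply laced. The associated Dynkin diagram is a chain of 5 nodes with single edges (A_5), so the type is A_5 (the algebra sl(6)).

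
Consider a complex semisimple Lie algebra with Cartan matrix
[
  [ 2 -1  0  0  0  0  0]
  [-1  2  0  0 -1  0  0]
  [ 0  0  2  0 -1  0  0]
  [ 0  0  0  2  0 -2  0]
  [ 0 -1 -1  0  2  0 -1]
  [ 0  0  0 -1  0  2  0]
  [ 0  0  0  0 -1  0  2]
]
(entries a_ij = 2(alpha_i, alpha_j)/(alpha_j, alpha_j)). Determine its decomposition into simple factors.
The diagram associated to this matrix has two connected components: the simple roots {alpha_4, alpha_6} form a chain of 2 nodes with a double edge at one end; the terminal node there is the unique short simple root (B_2), and {alpha_1, alpha_2, alpha_3, alpha_5, alpha_7} form a chain of 3 nodes with a fork of two nodes at one end (D_5). A semisimple Lie algebra decomposes uniquely as the direct sum of simple ideals, one per connected component of its Dynkin diagram, so g ≅ B_2 ⊕ D_5 (dimension 10 + 45 = 55).

B_2 (so(5)) ⊕ D_5 (so(10))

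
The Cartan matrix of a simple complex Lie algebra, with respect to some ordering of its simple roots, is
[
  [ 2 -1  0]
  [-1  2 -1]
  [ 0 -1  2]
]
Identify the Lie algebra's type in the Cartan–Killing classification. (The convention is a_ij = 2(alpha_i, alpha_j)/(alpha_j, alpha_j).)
A_3

The matrix has rank 3 with 2's on the diagonal. Reading the off-diagonal entries as Dynkin edges (a single edge where a_ij = a_ji = -1; a double or triple edge where a_ij * a_ji = 2 or 3), the diagram is a chain of 3 nodes with single edges (A_3). One simple-root ordering that puts it in standard form is (alpha_1, alpha_2, alpha_3). So the algebra is type A_3, i.e. sl(4).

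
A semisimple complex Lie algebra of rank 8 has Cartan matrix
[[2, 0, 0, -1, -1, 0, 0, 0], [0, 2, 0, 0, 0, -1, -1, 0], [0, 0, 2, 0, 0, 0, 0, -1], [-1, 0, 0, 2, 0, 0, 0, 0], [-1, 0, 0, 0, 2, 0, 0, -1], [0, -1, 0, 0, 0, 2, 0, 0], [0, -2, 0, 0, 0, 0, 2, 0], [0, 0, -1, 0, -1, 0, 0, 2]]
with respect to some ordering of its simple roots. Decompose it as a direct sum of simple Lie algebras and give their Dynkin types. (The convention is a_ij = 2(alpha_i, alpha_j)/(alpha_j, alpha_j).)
type A_5 + type C_3

The diagram associated to this matrix has two connected components: the simple roots {alpha_1, alpha_3, alpha_4, alpha_5, alpha_8} form a chain of 5 nodes with single edges (A_5), and {alpha_2, alpha_6, alpha_7} form a chain of 3 nodes with a double edge at one end; the terminal node there is the unique long simple root (C_3). A semisimple Lie algebra decomposes uniquely as the direct sum of simple ideals, one per connected component of its Dynkin diagram, so g ≅ A_5 ⊕ C_3 (dimension 35 + 21 = 56).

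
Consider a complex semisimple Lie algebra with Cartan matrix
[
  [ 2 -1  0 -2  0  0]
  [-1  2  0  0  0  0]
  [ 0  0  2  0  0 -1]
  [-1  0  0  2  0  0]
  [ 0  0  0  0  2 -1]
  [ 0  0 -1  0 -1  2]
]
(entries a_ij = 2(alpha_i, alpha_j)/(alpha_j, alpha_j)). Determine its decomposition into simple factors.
A_3 (sl(4)) ⊕ B_3 (so(7))

The diagram associated to this matrix has two connected components: the simple roots {alpha_3, alpha_5, alpha_6} form a chain of 3 nodes with single edges (A_3), and {alpha_1, alpha_2, alpha_4} form a chain of 3 nodes with a double edge at one end; the terminal node there is the unique short simple root (B_3). A semisimple Lie algebra decomposes uniquely as the direct sum of simple ideals, one per connected component of its Dynkin diagram, so g ≅ A_3 ⊕ B_3 (dimension 15 + 21 = 36).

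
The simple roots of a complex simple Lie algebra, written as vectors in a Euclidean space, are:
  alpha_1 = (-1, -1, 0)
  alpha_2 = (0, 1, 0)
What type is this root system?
Compute the Cartan integers a_ij = 2(alpha_i, alpha_j)/(alpha_j, alpha_j); the resulting 2x2 Cartan matrix is
[[2, -2], [-1, 2]].
The roots have two lengths (squared-length ratio 2:1); the short ones are alpha_{2}. The associated Dynkin diagram is a chain of 2 nodes with a double edge at one end; the terminal node there is the unique short simple root (B_2), so the type is B_2 (the algebra so(5)).

type B_2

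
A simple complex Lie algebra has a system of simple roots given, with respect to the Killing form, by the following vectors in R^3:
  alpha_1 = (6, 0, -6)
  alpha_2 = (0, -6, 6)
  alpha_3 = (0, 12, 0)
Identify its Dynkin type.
Compute the Cartan integers a_ij = 2(alpha_i, alpha_j)/(alpha_j, alpha_j); the resulting 3x3 Cartan matrix is
[[2, -1, 0], [-1, 2, -1], [0, -2, 2]].
The roots have two lengths (squared-length ratio 2:1); the short ones are alpha_{1,2}. The associated Dynkin diagram is a chain of 3 nodes with a double edge at one end; the terminal node there is the unique long simple root (C_3), so the type is C_3 (the algebra sp(6)).

C3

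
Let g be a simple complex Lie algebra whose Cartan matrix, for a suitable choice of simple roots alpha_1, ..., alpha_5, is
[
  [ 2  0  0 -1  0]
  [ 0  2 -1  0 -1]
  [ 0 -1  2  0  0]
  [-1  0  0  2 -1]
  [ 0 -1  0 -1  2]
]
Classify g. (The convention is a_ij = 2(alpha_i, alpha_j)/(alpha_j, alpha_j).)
The matrix has rank 5 with 2's on the diagonal. Reading the off-diagonal entries as Dynkin edges (a single edge where a_ij = a_ji = -1; a double or triple edge where a_ij * a_ji = 2 or 3), the diagram is a chain of 5 nodes with single edges (A_5). One simple-root ordering that puts it in standard form is (alpha_3, alpha_2, alpha_5, alpha_4, alpha_1). So the algebra is type A_5, i.e. sl(6).

A_5 (sl(6))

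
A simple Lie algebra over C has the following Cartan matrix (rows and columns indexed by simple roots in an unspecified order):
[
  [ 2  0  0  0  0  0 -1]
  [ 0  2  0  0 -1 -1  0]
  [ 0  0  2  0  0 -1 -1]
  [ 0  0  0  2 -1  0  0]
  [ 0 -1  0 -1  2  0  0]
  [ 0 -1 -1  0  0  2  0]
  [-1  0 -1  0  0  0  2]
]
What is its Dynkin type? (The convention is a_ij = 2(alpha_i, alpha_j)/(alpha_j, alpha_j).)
A_7 (sl(8))

The matrix has rank 7 with 2's on the diagonal. Reading the off-diagonal entries as Dynkin edges (a single edge where a_ij = a_ji = -1; a double or triple edge where a_ij * a_ji = 2 or 3), the diagram is a chain of 7 nodes with single edges (A_7). One simple-root ordering that puts it in standard form is (alpha_4, alpha_5, alpha_2, alpha_6, alpha_3, alpha_7, alpha_1). So the algebra is type A_7, i.e. sl(8).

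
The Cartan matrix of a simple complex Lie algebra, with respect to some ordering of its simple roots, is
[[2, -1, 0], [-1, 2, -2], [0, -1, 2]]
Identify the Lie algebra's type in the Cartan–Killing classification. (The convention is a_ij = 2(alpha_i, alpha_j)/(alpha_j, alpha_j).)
B_3

The matrix has rank 3 with 2's on the diagonal. Reading the off-diagonal entries as Dynkin edges (a single edge where a_ij = a_ji = -1; a double or triple edge where a_ij * a_ji = 2 or 3), the diagram is a chain of 3 nodes with a double edge at one end; the terminal node there is the unique short simple root (B_3). One simple-root ordering that puts it in standard form is (alpha_1, alpha_2, alpha_3). So the algebra is type B_3, i.e. so(7).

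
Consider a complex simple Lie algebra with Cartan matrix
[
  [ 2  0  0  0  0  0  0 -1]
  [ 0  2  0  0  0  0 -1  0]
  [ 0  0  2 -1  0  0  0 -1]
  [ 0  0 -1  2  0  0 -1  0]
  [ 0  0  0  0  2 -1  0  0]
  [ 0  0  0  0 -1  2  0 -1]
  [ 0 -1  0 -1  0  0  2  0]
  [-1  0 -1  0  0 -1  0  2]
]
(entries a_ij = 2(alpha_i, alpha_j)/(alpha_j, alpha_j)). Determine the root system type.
E8

The matrix has rank 8 with 2's on the diagonal. Reading the off-diagonal entries as Dynkin edges (a single edge where a_ij = a_ji = -1; a double or triple edge where a_ij * a_ji = 2 or 3), the diagram is a chain of 7 nodes with one extra node attached to the third node from one end (E_8). One simple-root ordering that puts it in standard form is (alpha_5, alpha_1, alpha_6, alpha_8, alpha_3, alpha_4, alpha_7, alpha_2). So the algebra is type E_8.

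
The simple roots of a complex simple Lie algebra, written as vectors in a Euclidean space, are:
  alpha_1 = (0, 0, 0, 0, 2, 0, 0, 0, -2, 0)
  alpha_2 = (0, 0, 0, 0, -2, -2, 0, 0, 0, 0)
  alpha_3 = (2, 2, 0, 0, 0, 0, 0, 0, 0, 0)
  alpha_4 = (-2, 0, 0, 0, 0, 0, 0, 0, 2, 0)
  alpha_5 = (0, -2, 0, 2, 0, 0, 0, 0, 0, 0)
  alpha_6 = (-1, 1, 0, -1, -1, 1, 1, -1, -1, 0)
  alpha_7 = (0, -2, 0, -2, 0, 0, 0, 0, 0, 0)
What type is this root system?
Compute the Cartan integers a_ij = 2(alpha_i, alpha_j)/(alpha_j, alpha_j); the resulting 7x7 Cartan matrix is
[[2, -1, 0, -1, 0, 0, 0], [-1, 2, 0, 0, 0, 0, 0], [0, 0, 2, -1, -1, 0, -1], [-1, 0, -1, 2, 0, 0, 0], [0, 0, -1, 0, 2, -1, 0], [0, 0, 0, 0, -1, 2, 0], [0, 0, -1, 0, 0, 0, 2]].
All simple roots have the same length, so the diagram is simply laced. The associated Dynkin diagram is a chain of 6 nodes with one extra node attached to the third node from one end (E_7), so the type is E_7.

E_7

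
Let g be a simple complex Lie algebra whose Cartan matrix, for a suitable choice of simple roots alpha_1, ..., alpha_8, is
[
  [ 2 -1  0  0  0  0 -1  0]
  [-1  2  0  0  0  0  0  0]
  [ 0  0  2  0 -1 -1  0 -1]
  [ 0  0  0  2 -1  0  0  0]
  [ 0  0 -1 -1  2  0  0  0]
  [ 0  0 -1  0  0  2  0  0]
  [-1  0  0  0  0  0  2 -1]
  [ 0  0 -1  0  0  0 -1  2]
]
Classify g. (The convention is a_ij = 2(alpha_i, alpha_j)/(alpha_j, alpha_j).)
E8

The matrix has rank 8 with 2's on the diagonal. Reading the off-diagonal entries as Dynkin edges (a single edge where a_ij = a_ji = -1; a double or triple edge where a_ij * a_ji = 2 or 3), the diagram is a chain of 7 nodes with one extra node attached to the third node from one end (E_8). One simple-root ordering that puts it in standard form is (alpha_4, alpha_6, alpha_5, alpha_3, alpha_8, alpha_7, alpha_1, alpha_2). So the algebra is type E_8.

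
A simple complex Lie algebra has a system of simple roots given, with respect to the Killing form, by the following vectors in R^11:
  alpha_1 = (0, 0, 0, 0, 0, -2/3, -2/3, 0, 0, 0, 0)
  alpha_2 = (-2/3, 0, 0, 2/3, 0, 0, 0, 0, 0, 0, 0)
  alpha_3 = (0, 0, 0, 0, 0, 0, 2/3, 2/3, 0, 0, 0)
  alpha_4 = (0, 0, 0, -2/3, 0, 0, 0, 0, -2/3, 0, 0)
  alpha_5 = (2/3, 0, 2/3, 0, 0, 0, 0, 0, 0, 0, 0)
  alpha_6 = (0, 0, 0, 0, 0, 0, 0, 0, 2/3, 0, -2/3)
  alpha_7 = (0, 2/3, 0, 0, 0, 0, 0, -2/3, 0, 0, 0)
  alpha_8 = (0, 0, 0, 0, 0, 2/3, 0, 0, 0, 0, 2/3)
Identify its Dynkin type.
Compute the Cartan integers a_ij = 2(alpha_i, alpha_j)/(alpha_j, alpha_j); the resulting 8x8 Cartan matrix is
[[2, 0, -1, 0, 0, 0, 0, -1], [0, 2, 0, -1, -1, 0, 0, 0], [-1, 0, 2, 0, 0, 0, -1, 0], [0, -1, 0, 2, 0, -1, 0, 0], [0, -1, 0, 0, 2, 0, 0, 0], [0, 0, 0, -1, 0, 2, 0, -1], [0, 0, -1, 0, 0, 0, 2, 0], [-1, 0, 0, 0, 0, -1, 0, 2]].
All simple roots have the same length, so the diagram is simply laced. The associated Dynkin diagram is a chain of 8 nodes with single edges (A_8), so the type is A_8 (the algebra sl(9)).

type A_8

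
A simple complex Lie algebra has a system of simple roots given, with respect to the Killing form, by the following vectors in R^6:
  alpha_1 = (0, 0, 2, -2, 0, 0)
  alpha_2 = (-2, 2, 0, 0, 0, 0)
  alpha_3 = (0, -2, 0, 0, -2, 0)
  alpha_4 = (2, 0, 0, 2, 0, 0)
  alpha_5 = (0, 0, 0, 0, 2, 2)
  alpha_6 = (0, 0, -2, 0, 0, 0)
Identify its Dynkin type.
B_6

Compute the Cartan integers a_ij = 2(alpha_i, alpha_j)/(alpha_j, alpha_j); the resulting 6x6 Cartan matrix is
[[2, 0, 0, -1, 0, -2], [0, 2, -1, -1, 0, 0], [0, -1, 2, 0, -1, 0], [-1, -1, 0, 2, 0, 0], [0, 0, -1, 0, 2, 0], [-1, 0, 0, 0, 0, 2]].
The roots have two lengths (squared-length ratio 2:1); the short ones are alpha_{6}. The associated Dynkin diagram is a chain of 6 nodes with a double edge at one end; the terminal node there is the unique short simple root (B_6), so the type is B_6 (the algebra so(13)).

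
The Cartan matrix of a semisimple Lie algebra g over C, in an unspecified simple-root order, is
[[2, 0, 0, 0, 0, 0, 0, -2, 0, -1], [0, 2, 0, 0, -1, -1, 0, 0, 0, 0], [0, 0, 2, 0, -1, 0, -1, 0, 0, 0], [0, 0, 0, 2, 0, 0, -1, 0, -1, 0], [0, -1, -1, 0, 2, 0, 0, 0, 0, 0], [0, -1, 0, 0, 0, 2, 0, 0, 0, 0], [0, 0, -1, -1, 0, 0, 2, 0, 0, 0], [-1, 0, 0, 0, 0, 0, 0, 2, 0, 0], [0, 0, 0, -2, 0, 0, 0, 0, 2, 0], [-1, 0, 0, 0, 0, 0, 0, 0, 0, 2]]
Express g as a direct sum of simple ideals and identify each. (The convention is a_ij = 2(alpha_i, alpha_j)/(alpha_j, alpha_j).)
The diagram associated to this matrix has two connected components: the simple roots {alpha_1, alpha_8, alpha_10} form a chain of 3 nodes with a double edge at one end; the terminal node there is the unique short simple root (B_3), and {alpha_2, alpha_3, alpha_4, alpha_5, alpha_6, alpha_7, alpha_9} form a chain of 7 nodes with a double edge at one end; the terminal node there is the unique long simple root (C_7). A semisimple Lie algebra decomposes uniquely as the direct sum of simple ideals, one per connected component of its Dynkin diagram, so g ≅ B_3 ⊕ C_7 (dimension 21 + 105 = 126).

B3 ⊕ C7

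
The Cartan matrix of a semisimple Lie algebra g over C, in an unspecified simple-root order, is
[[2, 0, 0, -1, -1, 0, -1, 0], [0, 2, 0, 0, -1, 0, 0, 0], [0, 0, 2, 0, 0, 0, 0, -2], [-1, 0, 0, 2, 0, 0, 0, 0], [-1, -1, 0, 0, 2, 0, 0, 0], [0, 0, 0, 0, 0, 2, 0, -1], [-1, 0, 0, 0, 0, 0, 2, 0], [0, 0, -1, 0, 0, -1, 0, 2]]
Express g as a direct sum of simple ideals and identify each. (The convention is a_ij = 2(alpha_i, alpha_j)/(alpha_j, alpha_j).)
C3 ⊕ D5

The diagram associated to this matrix has two connected components: the simple roots {alpha_3, alpha_6, alpha_8} form a chain of 3 nodes with a double edge at one end; the terminal node there is the unique long simple root (C_3), and {alpha_1, alpha_2, alpha_4, alpha_5, alpha_7} form a chain of 3 nodes with a fork of two nodes at one end (D_5). A semisimple Lie algebra decomposes uniquely as the direct sum of simple ideals, one per connected component of its Dynkin diagram, so g ≅ C_3 ⊕ D_5 (dimension 21 + 45 = 66).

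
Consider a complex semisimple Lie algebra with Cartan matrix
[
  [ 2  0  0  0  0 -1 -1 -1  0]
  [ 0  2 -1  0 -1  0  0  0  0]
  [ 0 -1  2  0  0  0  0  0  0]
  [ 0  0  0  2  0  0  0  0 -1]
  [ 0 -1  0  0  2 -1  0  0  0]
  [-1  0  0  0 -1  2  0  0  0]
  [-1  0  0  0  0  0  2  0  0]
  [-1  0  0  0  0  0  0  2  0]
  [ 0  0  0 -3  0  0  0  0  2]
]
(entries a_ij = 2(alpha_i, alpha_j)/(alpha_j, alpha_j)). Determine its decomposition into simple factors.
D7 ⊕ G2

The diagram associated to this matrix has two connected components: the simple roots {alpha_1, alpha_2, alpha_3, alpha_5, alpha_6, alpha_7, alpha_8} form a chain of 5 nodes with a fork of two nodes at one end (D_7), and {alpha_4, alpha_9} form two nodes joined by a triple edge (G_2). A semisimple Lie algebra decomposes uniquely as the direct sum of simple ideals, one per connected component of its Dynkin diagram, so g ≅ D_7 ⊕ G_2 (dimension 91 + 14 = 105).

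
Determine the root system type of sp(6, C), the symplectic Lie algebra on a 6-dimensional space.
This is sp(6), which has dimension 6(6+1)/2 = 21 and rank 6/2 = 3. In the classification of classical Lie algebras, the symplectic algebra sp(2n) has type C_n; here n = 3, so the Dynkin diagram is a chain of 3 nodes with a double edge at one end; the terminal node there is the unique long simple root (C_3). Hence the type is C_3.

type C_3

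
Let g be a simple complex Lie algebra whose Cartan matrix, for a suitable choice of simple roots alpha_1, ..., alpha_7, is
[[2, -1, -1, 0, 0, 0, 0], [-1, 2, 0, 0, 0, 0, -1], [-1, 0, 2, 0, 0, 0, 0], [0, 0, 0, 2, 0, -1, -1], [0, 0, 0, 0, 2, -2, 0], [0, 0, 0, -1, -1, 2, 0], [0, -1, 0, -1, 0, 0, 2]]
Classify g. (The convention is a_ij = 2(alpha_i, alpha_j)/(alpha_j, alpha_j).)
C_7

The matrix has rank 7 with 2's on the diagonal. Reading the off-diagonal entries as Dynkin edges (a single edge where a_ij = a_ji = -1; a double or triple edge where a_ij * a_ji = 2 or 3), the diagram is a chain of 7 nodes with a double edge at one end; the terminal node there is the unique long simple root (C_7). One simple-root ordering that puts it in standard form is (alpha_3, alpha_1, alpha_2, alpha_7, alpha_4, alpha_6, alpha_5). So the algebra is type C_7, i.e. sp(14).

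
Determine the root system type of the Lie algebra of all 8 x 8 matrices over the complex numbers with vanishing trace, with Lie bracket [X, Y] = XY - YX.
This is sl(8), which has dimension 8^2 - 1 = 63 and rank 8 - 1 = 7 (a Cartan subalgebra is the diagonal traceless matrices). In the classification of classical Lie algebras, the special linear algebra sl(n+1) has type A_n; here n = 7, so the Dynkin diagram is a chain of 7 nodes with single edges (A_7). Hence the type is A_7.

A7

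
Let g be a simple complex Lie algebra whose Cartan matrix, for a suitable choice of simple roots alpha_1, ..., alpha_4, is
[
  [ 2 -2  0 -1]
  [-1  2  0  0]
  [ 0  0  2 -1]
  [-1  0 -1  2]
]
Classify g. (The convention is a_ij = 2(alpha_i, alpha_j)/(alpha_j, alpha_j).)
The matrix has rank 4 with 2's on the diagonal. Reading the off-diagonal entries as Dynkin edges (a single edge where a_ij = a_ji = -1; a double or triple edge where a_ij * a_ji = 2 or 3), the diagram is a chain of 4 nodes with a double edge at one end; the terminal node there is the unique short simple root (B_4). One simple-root ordering that puts it in standard form is (alpha_3, alpha_4, alpha_1, alpha_2). So the algebra is type B_4, i.e. so(9).

type B_4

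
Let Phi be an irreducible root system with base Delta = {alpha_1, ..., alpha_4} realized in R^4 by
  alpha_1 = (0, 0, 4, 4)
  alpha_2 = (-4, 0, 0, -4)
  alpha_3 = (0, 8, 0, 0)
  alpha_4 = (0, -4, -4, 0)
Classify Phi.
C_4 (sp(8))

Compute the Cartan integers a_ij = 2(alpha_i, alpha_j)/(alpha_j, alpha_j); the resulting 4x4 Cartan matrix is
[[2, -1, 0, -1], [-1, 2, 0, 0], [0, 0, 2, -2], [-1, 0, -1, 2]].
The roots have two lengths (squared-length ratio 2:1); the short ones are alpha_{1,2,4}. The associated Dynkin diagram is a chain of 4 nodes with a double edge at one end; the terminal node there is the unique long simple root (C_4), so the type is C_4 (the algebra sp(8)).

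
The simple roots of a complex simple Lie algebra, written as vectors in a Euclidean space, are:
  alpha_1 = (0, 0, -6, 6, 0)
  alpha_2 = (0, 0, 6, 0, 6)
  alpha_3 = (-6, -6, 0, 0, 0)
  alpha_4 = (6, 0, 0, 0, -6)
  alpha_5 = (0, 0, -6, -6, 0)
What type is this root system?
Compute the Cartan integers a_ij = 2(alpha_i, alpha_j)/(alpha_j, alpha_j); the resulting 5x5 Cartan matrix is
[[2, -1, 0, 0, 0], [-1, 2, 0, -1, -1], [0, 0, 2, -1, 0], [0, -1, -1, 2, 0], [0, -1, 0, 0, 2]].
All simple roots have the same length, so the diagram is simply laced. The associated Dynkin diagram is a chain of 3 nodes with a fork of two nodes at one end (D_5), so the type is D_5 (the algebra so(10)).

D_5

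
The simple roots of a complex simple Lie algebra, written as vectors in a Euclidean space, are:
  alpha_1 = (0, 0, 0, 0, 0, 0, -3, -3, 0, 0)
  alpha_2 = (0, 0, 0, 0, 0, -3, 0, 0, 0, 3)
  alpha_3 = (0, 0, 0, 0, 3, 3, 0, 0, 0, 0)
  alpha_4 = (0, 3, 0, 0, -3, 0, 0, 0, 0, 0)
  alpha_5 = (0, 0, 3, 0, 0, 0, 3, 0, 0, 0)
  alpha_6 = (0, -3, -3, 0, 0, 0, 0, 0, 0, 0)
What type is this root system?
A_6 (sl(7))

Compute the Cartan integers a_ij = 2(alpha_i, alpha_j)/(alpha_j, alpha_j); the resulting 6x6 Cartan matrix is
[[2, 0, 0, 0, -1, 0], [0, 2, -1, 0, 0, 0], [0, -1, 2, -1, 0, 0], [0, 0, -1, 2, 0, -1], [-1, 0, 0, 0, 2, -1], [0, 0, 0, -1, -1, 2]].
All simple roots have the same length, so the diagram is simply laced. The associated Dynkin diagram is a chain of 6 nodes with single edges (A_6), so the type is A_6 (the algebra sl(7)).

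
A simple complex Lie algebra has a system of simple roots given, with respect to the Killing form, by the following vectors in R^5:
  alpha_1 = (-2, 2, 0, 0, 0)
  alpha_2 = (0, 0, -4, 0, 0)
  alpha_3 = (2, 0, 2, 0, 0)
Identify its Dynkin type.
Compute the Cartan integers a_ij = 2(alpha_i, alpha_j)/(alpha_j, alpha_j); the resulting 3x3 Cartan matrix is
[[2, 0, -1], [0, 2, -2], [-1, -1, 2]].
The roots have two lengths (squared-length ratio 2:1); the short ones are alpha_{1,3}. The associated Dynkin diagram is a chain of 3 nodes with a double edge at one end; the terminal node there is the unique long simple root (C_3), so the type is C_3 (the algebra sp(6)).

C3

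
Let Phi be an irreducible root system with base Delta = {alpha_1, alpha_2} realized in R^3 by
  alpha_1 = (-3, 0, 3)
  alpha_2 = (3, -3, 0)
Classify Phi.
Compute the Cartan integers a_ij = 2(alpha_i, alpha_j)/(alpha_j, alpha_j); the resulting 2x2 Cartan matrix is
[[2, -1], [-1, 2]].
All simple roots have the same length, so the diagram is simply laced. The associated Dynkin diagram is a chain of 2 nodes with single edges (A_2), so the type is A_2 (the algebra sl(3)).

A_2 (sl(3))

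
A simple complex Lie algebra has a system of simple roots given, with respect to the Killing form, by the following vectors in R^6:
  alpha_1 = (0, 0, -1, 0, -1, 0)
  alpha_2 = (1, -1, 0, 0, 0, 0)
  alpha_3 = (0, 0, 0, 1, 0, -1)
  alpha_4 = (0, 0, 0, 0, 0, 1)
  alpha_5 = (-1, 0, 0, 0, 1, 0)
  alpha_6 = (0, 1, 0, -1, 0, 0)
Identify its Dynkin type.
Compute the Cartan integers a_ij = 2(alpha_i, alpha_j)/(alpha_j, alpha_j); the resulting 6x6 Cartan matrix is
[[2, 0, 0, 0, -1, 0], [0, 2, 0, 0, -1, -1], [0, 0, 2, -2, 0, -1], [0, 0, -1, 2, 0, 0], [-1, -1, 0, 0, 2, 0], [0, -1, -1, 0, 0, 2]].
The roots have two lengths (squared-length ratio 2:1); the short ones are alpha_{4}. The associated Dynkin diagram is a chain of 6 nodes with a double edge at one end; the terminal node there is the unique short simple root (B_6), so the type is B_6 (the algebra so(13)).

B_6 (so(13))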